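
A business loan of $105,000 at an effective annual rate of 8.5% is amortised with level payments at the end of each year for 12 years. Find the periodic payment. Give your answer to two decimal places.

PMT = 105000 / ( [1 − (1+0.085)^(−12)] / 0.085 ) = 105000 / 7.344686 = 14,296.0501

$14,296.05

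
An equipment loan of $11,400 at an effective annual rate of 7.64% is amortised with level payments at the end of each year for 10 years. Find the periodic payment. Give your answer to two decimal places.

Annuity-PV factor = 6.820417; PMT = 11400 / 6.820417 = 1,671.4521

$1,671.45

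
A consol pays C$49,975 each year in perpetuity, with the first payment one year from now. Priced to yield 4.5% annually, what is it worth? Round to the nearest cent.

PV = PMT / i = 49975 / 0.045 = 1,110,555.5556

C$1,110,555.56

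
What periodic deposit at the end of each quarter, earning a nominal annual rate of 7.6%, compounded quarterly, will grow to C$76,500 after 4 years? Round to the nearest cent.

C$4,136.20

Periodic rate i = 0.076/4 = 0.019; n = 4 × 4 = 16 periods.
FV-annuity factor = 18.495233; PMT = 76500 / 18.495233 = 4,136.2009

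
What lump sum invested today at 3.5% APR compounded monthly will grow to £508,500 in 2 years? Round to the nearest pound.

Periodic rate i = 0.035/12 = 0.00291667; n = 2 × 12 = 24 periods.
PV = 508,500 / (1 + 0.00291667)^24 = 508,500 / 1.072399 = 474,170.5660

£474,171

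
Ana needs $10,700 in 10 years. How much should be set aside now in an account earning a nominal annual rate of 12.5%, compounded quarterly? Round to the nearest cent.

$3,124.82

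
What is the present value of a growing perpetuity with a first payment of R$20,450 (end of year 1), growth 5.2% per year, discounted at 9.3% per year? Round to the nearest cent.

PV = D₁/(r − g) = 20450/(0.093 − 0.052) = 498,780.4878

R$498,780.49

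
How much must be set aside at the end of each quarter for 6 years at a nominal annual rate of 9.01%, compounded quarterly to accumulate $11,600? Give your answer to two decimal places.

$369.70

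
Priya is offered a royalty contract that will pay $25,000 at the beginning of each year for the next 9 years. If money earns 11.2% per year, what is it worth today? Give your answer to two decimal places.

$152,740.60

PV = PMT · [1 − (1+i)^(−n)] / i × (1+i) = 25000 · 6.109624 = 152,740.6001
(Beginning-of-period payments → annuity-due factor ×(1+i).)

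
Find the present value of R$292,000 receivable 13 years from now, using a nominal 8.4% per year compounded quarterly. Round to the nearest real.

With 4 periods per year: i = 0.021, n = 52.
PV = 292,000 / (1 + 0.021)^52 = 292,000 / 2.946718 = 99,093.2935

R$99,093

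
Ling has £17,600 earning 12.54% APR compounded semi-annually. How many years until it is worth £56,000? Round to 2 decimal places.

Periodic rate i = 0.1254/2 = 0.0627.
(1+i)^n = 56000/17600 = 3.18182, so n = ln 3.18182 / ln 1.0627 = 19.0330 half-years
= 19.0330/2 years

9.52 years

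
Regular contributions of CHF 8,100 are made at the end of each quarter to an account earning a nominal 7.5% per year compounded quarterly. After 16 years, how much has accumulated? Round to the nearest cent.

i = 0.075/4 = 0.01875 per quarter; n = 16·4 = 64.
FV = PMT · [(1+i)^n − 1] / i = 8100 · 121.782945 = 986,441.8578

CHF 986,441.86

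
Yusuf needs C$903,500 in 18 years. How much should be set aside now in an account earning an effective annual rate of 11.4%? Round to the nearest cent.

PV = 903,500 / (1 + 0.114)^18 = 903,500 / 6.981254 = 129,418.0113

C$129,418.01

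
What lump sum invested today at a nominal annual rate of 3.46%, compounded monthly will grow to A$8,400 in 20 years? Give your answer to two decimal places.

With 12 periods per year: i = 0.00288333, n = 240.
Discount factor = (1+0.00288333)^(−240) = 0.501073; PV = 8,400 × 0.501073 = 4,209.0098

A$4,209.01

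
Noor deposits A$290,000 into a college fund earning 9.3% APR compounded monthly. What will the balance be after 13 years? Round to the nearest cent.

A$967,020.90

With 12 periods per year: i = 0.00775, n = 156.
FV = PV·(1+i)^n = 290,000 × 3.334555 = 967,020.9047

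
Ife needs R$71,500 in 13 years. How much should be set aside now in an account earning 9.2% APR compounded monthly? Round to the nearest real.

i = 0.092/12 = 0.00766667 per month; n = 13·12 = 156.
PV = 71,500 / (1 + 0.00766667)^156 = 71,500 / 3.291814 = 21,720.5500

R$21,721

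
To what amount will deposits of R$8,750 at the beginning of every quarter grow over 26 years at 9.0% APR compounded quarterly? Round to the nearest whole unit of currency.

R$3,624,655

Periodic rate i = 0.09/4 = 0.0225; n = 26 × 4 = 104 periods.
FV = 8750 × [(1+0.0225)^104 − 1] / 0.0225 × (1+i) = 8750 × 414.246272 = 3,624,654.8805
(annuity-due: payments at period start, so ×(1+i).)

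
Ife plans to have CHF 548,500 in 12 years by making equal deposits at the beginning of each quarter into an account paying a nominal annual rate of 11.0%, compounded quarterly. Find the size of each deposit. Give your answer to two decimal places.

CHF 5,483.17

i = 0.11/4 = 0.0275 per quarter; n = 12·4 = 48.
FV-annuity factor × (1+i) = 100.033285; PMT = 548500 / 100.033285 = 5,483.1749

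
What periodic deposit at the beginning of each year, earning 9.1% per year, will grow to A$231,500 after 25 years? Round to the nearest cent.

PMT = 231500 / ( [(1+0.091)^25 − 1] / 0.091 × (1+i) ) = 231500 / 93.790638 = 2,468.2634

A$2,468.26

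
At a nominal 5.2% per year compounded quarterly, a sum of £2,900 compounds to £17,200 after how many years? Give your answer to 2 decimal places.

34.46 years

Periodic rate i = 0.052/4 = 0.013.
(1+i)^n = 17200/2900 = 5.93103, so n = ln 5.93103 / ln 1.013 = 137.8265 quarters
= 137.8265/4 years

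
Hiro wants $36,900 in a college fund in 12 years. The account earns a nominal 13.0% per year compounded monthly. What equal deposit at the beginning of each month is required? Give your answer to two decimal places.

$106.33

With 12 periods per year: i = 0.0108333, n = 144.
PMT = 36900 / ( [(1+0.0108333)^144 − 1] / 0.0108333 × (1+i) ) = 36900 / 347.017306 = 106.3348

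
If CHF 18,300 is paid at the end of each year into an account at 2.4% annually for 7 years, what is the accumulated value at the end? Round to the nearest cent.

CHF 137,701.11

FV = 18300 × [(1+0.024)^7 − 1] / 0.024 = 18300 × 7.524651 = 137,701.1108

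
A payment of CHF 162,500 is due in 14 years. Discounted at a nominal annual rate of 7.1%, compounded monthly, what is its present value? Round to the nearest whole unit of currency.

CHF 60,317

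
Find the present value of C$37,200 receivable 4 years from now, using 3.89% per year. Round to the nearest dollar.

C$31,934

Discount factor = (1+0.0389)^(−4) = 0.858430; PV = 37,200 × 0.858430 = 31,933.6054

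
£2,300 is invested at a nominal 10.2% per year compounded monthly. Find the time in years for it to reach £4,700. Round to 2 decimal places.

Periodic rate i = 0.102/12 = 0.0085.
(1+i)^n = 4700/2300 = 2.04348, so n = ln 2.04348 / ln 1.0085 = 84.4337 months
= 84.4337/12 years

7.04 years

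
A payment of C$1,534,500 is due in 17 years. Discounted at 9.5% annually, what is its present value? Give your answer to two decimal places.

PV = FV·(1+i)^(−n) = 1,534,500 × 0.213777 = 328,040.0480

C$328,040.05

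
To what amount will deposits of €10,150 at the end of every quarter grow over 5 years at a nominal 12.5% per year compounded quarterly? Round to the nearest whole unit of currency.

€276,229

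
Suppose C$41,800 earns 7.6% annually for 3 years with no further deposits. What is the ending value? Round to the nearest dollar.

FV = PV·(1+i)^n = 41,800 × 1.245767 = 52,073.0596

C$52,073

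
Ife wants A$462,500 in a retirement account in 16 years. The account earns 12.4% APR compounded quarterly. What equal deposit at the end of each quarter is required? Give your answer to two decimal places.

With 4 periods per year: i = 0.031, n = 64.
FV-annuity factor = 195.352745; PMT = 462500 / 195.352745 = 2,367.5122

A$2,367.51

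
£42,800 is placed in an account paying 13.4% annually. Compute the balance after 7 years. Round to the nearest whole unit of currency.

£103,213

FV = PV·(1+i)^n = 42,800 × 2.411523 = 103,213.1781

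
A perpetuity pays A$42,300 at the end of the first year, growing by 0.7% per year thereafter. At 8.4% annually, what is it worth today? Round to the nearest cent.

PV = D₁/(r − g) = 42300/(0.084 − 0.007) = 549,350.6494

A$549,350.65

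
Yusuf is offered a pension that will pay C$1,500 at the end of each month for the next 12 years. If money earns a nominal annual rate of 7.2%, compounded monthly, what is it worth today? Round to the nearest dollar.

Periodic rate i = 0.072/12 = 0.006; n = 12 × 12 = 144 periods.
PV = PMT · [1 − (1+i)^(−n)] / i = 1500 · 96.239612 = 144,359.4180

C$144,359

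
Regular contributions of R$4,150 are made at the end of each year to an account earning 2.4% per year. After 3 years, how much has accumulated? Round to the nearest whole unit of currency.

R$12,751

Accumulation factor s(3|0.024) = 3.072576; FV = 4150 × 3.072576 = 12,751.1904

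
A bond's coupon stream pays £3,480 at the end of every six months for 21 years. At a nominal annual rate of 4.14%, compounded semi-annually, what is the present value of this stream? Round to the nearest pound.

£97,013

Periodic rate i = 0.0414/2 = 0.0207; n = 21 × 2 = 42 periods.
PV = PMT · [1 − (1+i)^(−n)] / i = 3480 · 27.877275 = 97,012.9170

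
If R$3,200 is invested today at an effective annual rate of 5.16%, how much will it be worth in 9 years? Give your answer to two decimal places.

R$5,032.75

FV = 3,200 × (1 + 0.0516)^9 = 5,032.7479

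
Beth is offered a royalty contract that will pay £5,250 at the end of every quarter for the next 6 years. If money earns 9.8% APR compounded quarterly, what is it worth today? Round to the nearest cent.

£94,416.93

i = 0.098/4 = 0.0245 per quarter; n = 6·4 = 24.
Annuity factor a(24|0.0245) = 17.984176; PV = 5250 × 17.984176 = 94,416.9265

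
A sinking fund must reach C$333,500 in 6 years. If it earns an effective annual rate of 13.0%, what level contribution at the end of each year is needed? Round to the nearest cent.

FV-annuity factor = 8.322706; PMT = 333500 / 8.322706 = 40,071.1029

C$40,071.10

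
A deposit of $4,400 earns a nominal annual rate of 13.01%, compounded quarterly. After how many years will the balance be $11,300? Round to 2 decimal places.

Periodic rate i = 0.1301/4 = 0.032525.
n = ln(11300/4400) / ln(1+0.032525) = ln(2.56818) / 0.032007 = 29.4683 quarters
= 29.4683/4 years

7.37 years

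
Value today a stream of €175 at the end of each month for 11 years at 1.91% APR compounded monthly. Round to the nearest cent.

€20,819.84

With 12 periods per year: i = 0.00159167, n = 132.
PV = PMT · [1 − (1+i)^(−n)] / i = 175 · 118.970526 = 20,819.8421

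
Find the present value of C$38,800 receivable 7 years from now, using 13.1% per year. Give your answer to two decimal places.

C$16,390.55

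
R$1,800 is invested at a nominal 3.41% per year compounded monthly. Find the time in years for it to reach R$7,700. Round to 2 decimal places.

Periodic rate i = 0.0341/12 = 0.00284167.
(1+i)^n = 7700/1800 = 4.27778, so n = ln 4.27778 / ln 1.00284 = 512.1986 months
= 512.1986/12 years

42.68 years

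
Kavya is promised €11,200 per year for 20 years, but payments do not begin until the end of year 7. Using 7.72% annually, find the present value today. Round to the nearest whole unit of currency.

€71,874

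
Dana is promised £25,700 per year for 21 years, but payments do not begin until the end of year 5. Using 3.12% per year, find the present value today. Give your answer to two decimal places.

£346,336.60

Value one period before first payment (t=4): 25700 × [1 − (1+0.0312)^(−21)] / 0.0312 = 25700 × 15.238313 = 391,624.6429
PV₀ = 391,624.6429 / (1+0.0312)^4 = 391,624.6429 / 1.130763 = 346,336.6043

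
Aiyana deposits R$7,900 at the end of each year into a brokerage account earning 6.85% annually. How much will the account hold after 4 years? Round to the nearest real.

FV = 7900 × [(1+0.0685)^4 − 1] / 0.0685 = 7900 × 4.430090 = 34,997.7143

R$34,998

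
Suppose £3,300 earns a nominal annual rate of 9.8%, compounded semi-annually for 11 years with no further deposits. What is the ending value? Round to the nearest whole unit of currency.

£9,453

With 2 periods per year: i = 0.049, n = 22.
FV = PV·(1+i)^n = 3,300 × 2.864579 = 9,453.1093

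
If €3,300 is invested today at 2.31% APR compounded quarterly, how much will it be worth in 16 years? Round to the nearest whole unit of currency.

i = 0.0231/4 = 0.005775 per quarter; n = 16·4 = 64.
FV = PV·(1+i)^n = 3,300 × 1.445618 = 4,770.5392

€4,771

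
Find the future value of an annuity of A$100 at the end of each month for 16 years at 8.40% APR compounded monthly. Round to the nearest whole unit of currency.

A$40,235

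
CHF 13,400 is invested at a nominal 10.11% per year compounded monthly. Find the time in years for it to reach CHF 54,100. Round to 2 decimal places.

Periodic rate i = 0.1011/12 = 0.008425.
n = ln(54100/13400) / ln(1+0.008425) = ln(4.03731) / 0.008390 = 166.3442 months
= 166.3442/12 years

13.86 years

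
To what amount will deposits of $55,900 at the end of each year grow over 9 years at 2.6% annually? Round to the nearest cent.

$558,723.70

FV = PMT · [(1+i)^n − 1] / i = 55900 · 9.995057 = 558,723.6955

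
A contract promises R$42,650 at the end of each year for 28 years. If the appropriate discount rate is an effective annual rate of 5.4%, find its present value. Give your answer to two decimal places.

Annuity factor a(28|0.054) = 14.271647; PV = 42650 × 14.271647 = 608,685.7390

R$608,685.74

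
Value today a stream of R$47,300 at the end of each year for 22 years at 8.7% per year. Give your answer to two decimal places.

R$456,923.68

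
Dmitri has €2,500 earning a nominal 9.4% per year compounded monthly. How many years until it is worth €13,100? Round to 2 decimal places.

Periodic rate i = 0.094/12 = 0.00783333.
n = ln(13100/2500) / ln(1+0.00783333) = ln(5.24000) / 0.007803 = 212.2724 months
= 212.2724/12 years

17.69 years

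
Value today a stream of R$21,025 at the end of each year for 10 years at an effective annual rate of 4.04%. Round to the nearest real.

Annuity factor a(10|0.0404) = 8.094769; PV = 21025 × 8.094769 = 170,192.5179

R$170,193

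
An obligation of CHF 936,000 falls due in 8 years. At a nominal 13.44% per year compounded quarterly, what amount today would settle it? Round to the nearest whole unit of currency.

CHF 325,084

With 4 periods per year: i = 0.0336, n = 32.
Discount factor = (1+0.0336)^(−32) = 0.347312; PV = 936,000 × 0.347312 = 325,084.1744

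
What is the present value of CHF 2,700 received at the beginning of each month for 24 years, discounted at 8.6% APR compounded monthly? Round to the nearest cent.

CHF 330,919.71

Periodic rate i = 0.086/12 = 0.00716667; n = 24 × 12 = 288 periods.
Annuity factor a(288|0.00716667) × (1+i) = 122.562855; PV = 2700 × 122.562855 = 330,919.7083
Payments are at the start of each period, so multiply by (1+i).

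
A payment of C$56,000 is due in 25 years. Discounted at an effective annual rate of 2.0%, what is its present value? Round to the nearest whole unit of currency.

PV = FV·(1+i)^(−n) = 56,000 × 0.609531 = 34,133.7287

C$34,134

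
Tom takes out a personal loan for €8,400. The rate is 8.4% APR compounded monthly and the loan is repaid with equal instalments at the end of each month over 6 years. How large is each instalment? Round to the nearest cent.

€148.93

With 12 periods per year: i = 0.007, n = 72.
PMT = 8400 / ( [1 − (1+0.007)^(−72)] / 0.007 ) = 8400 / 56.404141 = 148.9252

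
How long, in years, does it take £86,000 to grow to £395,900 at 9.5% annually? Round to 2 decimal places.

16.82 years

(1+i)^n = 395900/86000 = 4.60349, so n = ln 4.60349 / ln 1.095 = 16.8236 years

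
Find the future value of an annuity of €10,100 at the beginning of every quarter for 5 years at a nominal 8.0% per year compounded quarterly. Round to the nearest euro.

€250,312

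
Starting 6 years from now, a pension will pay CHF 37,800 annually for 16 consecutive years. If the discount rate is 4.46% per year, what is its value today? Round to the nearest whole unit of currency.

CHF 342,402

Value one period before first payment (t=5): 37800 × [1 − (1+0.0446)^(−16)] / 0.0446 = 37800 × 11.266647 = 425,879.2706
Discount back 5 years: 425,879.2706 × (1+0.0446)^(−5) = 425,879.2706 × 0.803989 = 342,402.0799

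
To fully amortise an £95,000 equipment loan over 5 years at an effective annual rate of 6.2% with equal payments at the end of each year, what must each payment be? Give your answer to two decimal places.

PMT = 95000 / ( [1 − (1+0.062)^(−5)] / 0.062 ) = 95000 / 4.189544 = 22,675.5009

£22,675.50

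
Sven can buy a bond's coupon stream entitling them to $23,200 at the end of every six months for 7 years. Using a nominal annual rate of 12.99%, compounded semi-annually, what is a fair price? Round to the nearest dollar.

$209,185

With 2 periods per year: i = 0.06495, n = 14.
PV = PMT · [1 − (1+i)^(−n)] / i = 23200 · 9.016589 = 209,184.8725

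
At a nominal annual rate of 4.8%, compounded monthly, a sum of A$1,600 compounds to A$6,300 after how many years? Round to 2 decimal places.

28.61 years

Periodic rate i = 0.048/12 = 0.004.
(1+i)^n = 6300/1600 = 3.93750, so n = ln 3.93750 / ln 1.004 = 343.3213 months
= 343.3213/12 years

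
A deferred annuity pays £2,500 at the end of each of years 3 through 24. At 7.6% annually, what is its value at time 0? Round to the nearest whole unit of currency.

Value one period before first payment (t=2): 2500 × [1 − (1+0.076)^(−22)] / 0.076 = 2500 × 10.531763 = 26,329.4086
PV₀ = 26,329.4086 / (1+0.076)^2 = 26,329.4086 / 1.157776 = 22,741.3667

£22,741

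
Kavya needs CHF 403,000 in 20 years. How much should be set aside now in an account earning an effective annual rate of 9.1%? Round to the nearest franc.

PV = 403,000 / (1 + 0.091)^20 = 403,000 / 5.708145 = 70,600.8670

CHF 70,601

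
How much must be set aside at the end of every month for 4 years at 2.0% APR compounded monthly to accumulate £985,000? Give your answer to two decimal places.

£19,728.03

With 12 periods per year: i = 0.00166667, n = 48.
PMT = 985000 / ( [(1+0.00166667)^48 − 1] / 0.00166667 ) = 985000 / 49.928959 = 19,728.0301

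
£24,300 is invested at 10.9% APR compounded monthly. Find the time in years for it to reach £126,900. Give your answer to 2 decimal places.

15.23 years

Periodic rate i = 0.109/12 = 0.00908333.
n = ln(126900/24300) / ln(1+0.00908333) = ln(5.22222) / 0.009042 = 182.7984 months
= 182.7984/12 years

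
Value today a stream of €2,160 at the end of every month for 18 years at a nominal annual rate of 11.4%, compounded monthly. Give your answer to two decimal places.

€197,872.34

With 12 periods per year: i = 0.0095, n = 216.
PV = 2160 × [1 − (1+0.0095)^(−216)] / 0.0095 = 2160 × 91.607565 = 197,872.3400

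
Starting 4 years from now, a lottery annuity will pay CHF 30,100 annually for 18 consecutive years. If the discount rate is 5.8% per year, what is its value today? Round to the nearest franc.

PV at t=3 (ordinary 18-year annuity): 30100 × a(18|0.058) = 30100 × 10.992099 = 330,862.1875
PV₀ = 330,862.1875 / (1+0.058)^3 = 330,862.1875 / 1.184287 = 279,376.6681

CHF 279,377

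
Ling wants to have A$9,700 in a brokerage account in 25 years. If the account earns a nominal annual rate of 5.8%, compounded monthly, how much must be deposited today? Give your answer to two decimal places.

Periodic rate i = 0.058/12 = 0.00483333; n = 25 × 12 = 300 periods.
PV = 9,700 / (1 + 0.00483333)^300 = 9,700 / 4.248250 = 2,283.2932

A$2,283.29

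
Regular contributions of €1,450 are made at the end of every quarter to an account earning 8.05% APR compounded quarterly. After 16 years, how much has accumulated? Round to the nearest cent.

€185,849.00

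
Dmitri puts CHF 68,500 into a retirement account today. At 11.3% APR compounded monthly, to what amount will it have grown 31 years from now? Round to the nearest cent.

With 12 periods per year: i = 0.00941667, n = 372.
68,500 × (1+0.00941667)^372 = 68,500 × 32.674976 = 2,238,235.8532

CHF 2,238,235.85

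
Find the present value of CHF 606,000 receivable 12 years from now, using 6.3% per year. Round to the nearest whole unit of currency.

PV = FV·(1+i)^(−n) = 606,000 × 0.480398 = 291,120.9434

CHF 291,121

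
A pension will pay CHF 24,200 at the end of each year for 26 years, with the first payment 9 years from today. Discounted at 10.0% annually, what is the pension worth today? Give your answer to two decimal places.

Value one period before first payment (t=8): 24200 × [1 − (1+0.1)^(−26)] / 0.1 = 24200 × 9.160945 = 221,694.8804
Discount back 8 years: 221,694.8804 × (1+0.1)^(−8) = 221,694.8804 × 0.466507 = 103,422.2979

CHF 103,422.30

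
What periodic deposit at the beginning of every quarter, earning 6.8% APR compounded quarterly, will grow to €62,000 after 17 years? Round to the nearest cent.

€482.83

With 4 periods per year: i = 0.017, n = 68.
FV-annuity factor × (1+i) = 128.409933; PMT = 62000 / 128.409933 = 482.8287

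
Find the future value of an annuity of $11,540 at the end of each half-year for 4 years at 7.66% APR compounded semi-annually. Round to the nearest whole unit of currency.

$105,690

Periodic rate i = 0.0766/2 = 0.0383; n = 4 × 2 = 8 periods.
FV = PMT · [(1+i)^n − 1] / i = 11540 · 9.158601 = 105,690.2602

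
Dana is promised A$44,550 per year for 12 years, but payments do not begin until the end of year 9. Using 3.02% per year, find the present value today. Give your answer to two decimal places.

A$349,103.98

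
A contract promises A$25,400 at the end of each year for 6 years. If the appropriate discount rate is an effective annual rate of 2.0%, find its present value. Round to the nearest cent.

A$142,276.34

PV = 25400 × [1 − (1+0.02)^(−6)] / 0.02 = 25400 × 5.601431 = 142,276.3446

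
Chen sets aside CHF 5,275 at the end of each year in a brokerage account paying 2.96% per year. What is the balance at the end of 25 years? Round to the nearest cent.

FV = 5275 × [(1+0.0296)^25 − 1] / 0.0296 = 5275 × 36.268393 = 191,315.7742

CHF 191,315.77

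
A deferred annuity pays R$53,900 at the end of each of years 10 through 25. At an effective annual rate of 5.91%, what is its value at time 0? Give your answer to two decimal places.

R$326,903.37

PV at t=9 (ordinary 16-year annuity): 53900 × a(16|0.0591) = 53900 × 10.168651 = 548,090.2919
Discount back 9 years: 548,090.2919 × (1+0.0591)^(−9) = 548,090.2919 × 0.596441 = 326,903.3697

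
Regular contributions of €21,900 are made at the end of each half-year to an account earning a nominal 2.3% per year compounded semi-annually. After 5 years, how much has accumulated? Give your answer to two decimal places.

€230,687.89

With 2 periods per year: i = 0.0115, n = 10.
Accumulation factor s(10|0.0115) = 10.533694; FV = 21900 × 10.533694 = 230,687.8950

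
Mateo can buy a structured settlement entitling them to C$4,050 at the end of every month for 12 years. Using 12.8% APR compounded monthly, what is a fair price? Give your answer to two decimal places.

C$297,295.96

With 12 periods per year: i = 0.0106667, n = 144.
PV = 4050 × [1 − (1+0.0106667)^(−144)] / 0.0106667 = 4050 × 73.406410 = 297,295.9607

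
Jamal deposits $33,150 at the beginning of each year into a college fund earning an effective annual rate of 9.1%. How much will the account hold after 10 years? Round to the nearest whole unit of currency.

$552,107

FV = 33150 × [(1+0.091)^10 − 1] / 0.091 × (1+i) = 33150 × 16.654804 = 552,106.7618
(annuity-due: payments at period start, so ×(1+i).)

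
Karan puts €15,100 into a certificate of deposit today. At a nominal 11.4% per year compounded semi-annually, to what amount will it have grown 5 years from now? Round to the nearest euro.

€26,286

With 2 periods per year: i = 0.057, n = 10.
FV = 15,100 × (1 + 0.057)^10 = 26,286.1402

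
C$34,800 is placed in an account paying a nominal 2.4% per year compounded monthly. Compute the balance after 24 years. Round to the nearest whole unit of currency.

C$61,870

With 12 periods per year: i = 0.002, n = 288.
FV = 34,800 × (1 + 0.002)^288 = 61,870.4173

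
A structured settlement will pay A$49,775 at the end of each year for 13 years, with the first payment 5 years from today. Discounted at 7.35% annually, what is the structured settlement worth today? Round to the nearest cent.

PV at t=4 (ordinary 13-year annuity): 49775 × a(13|0.0735) = 49775 × 8.194336 = 407,873.0923
PV₀ = 407,873.0923 / (1+0.0735)^4 = 407,873.0923 / 1.328031 = 307,126.1958

A$307,126.20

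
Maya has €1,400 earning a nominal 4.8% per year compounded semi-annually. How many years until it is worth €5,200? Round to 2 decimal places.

27.66 years

Periodic rate i = 0.048/2 = 0.024.
n = ln(5200/1400) / ln(1+0.024) = ln(3.71429) / 0.023717 = 55.3279 half-years
= 55.3279/2 years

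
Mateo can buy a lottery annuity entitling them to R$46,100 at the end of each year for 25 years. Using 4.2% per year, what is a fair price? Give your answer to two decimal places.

Annuity factor a(25|0.042) = 15.297012; PV = 46100 × 15.297012 = 705,192.2459

R$705,192.25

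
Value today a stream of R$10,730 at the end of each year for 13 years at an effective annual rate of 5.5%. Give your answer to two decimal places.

R$97,826.25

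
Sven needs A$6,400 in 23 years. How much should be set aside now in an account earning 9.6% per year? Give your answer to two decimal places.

A$777.21

PV = 6,400 / (1 + 0.096)^23 = 6,400 / 8.234605 = 777.2079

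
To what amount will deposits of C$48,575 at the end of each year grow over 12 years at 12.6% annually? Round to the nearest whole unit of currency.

Accumulation factor s(12|0.126) = 25.031305; FV = 48575 × 25.031305 = 1,215,895.6543

C$1,215,896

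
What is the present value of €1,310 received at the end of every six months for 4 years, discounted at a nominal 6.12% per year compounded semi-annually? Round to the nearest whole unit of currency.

€9,173

With 2 periods per year: i = 0.0306, n = 8.
PV = PMT · [1 − (1+i)^(−n)] / i = 1310 · 7.001959 = 9,172.5661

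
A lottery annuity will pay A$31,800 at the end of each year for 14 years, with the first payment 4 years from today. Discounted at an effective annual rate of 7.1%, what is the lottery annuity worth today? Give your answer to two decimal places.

A$225,030.55

PV at t=3 (ordinary 14-year annuity): 31800 × a(14|0.071) = 31800 × 8.693262 = 276,445.7364
Discount back 3 years: 276,445.7364 × (1+0.071)^(−3) = 276,445.7364 × 0.814013 = 225,030.5511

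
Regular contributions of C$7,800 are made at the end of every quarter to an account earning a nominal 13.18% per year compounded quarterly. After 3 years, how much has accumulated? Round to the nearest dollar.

C$112,571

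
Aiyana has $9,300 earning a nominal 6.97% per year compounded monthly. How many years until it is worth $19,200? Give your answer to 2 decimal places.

Periodic rate i = 0.0697/12 = 0.00580833.
n = ln(19200/9300) / ln(1+0.00580833) = ln(2.06452) / 0.005792 = 125.1648 months
= 125.1648/12 years

10.43 years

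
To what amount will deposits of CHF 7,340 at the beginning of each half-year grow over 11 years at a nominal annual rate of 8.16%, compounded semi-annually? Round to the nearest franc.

CHF 264,077

With 2 periods per year: i = 0.0408, n = 22.
FV = 7340 × [(1+0.0408)^22 − 1] / 0.0408 × (1+i) = 7340 × 35.977770 = 264,076.8328
(Beginning-of-period payments → annuity-due factor ×(1+i).)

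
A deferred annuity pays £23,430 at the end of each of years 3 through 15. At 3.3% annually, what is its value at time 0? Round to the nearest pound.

£229,093

Value one period before first payment (t=2): 23430 × [1 − (1+0.033)^(−13)] / 0.033 = 23430 × 10.433762 = 244,463.0371
Discount back 2 years: 244,463.0371 × (1+0.033)^(−2) = 244,463.0371 × 0.937129 = 229,093.3906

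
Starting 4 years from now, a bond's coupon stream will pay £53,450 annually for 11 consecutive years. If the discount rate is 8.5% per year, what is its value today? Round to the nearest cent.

PV at t=3 (ordinary 11-year annuity): 53450 × a(11|0.085) = 53450 × 6.968984 = 372,492.2154
PV₀ = 372,492.2154 / (1+0.085)^3 = 372,492.2154 / 1.277289 = 291,627.1720

£291,627.17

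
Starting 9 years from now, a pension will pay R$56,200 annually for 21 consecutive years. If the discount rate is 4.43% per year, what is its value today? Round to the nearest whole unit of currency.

R$535,961

Value one period before first payment (t=8): 56200 × [1 − (1+0.0443)^(−21)] / 0.0443 = 56200 × 13.489608 = 758,115.9663
Discount back 8 years: 758,115.9663 × (1+0.0443)^(−8) = 758,115.9663 × 0.706965 = 535,961.2843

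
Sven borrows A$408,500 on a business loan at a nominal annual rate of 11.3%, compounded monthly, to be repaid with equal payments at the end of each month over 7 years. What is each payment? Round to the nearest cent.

A$7,059.12

i = 0.113/12 = 0.00941667 per month; n = 7·12 = 84.
Annuity-PV factor = 57.868426; PMT = 408500 / 57.868426 = 7,059.1172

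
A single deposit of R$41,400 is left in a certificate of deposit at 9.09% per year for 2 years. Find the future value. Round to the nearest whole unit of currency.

FV = 41,400 × (1 + 0.0909)^2 = 49,268.6003

R$49,269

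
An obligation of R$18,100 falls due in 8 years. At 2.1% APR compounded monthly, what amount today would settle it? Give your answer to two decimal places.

R$15,303.15

Periodic rate i = 0.021/12 = 0.00175; n = 8 × 12 = 96 periods.
PV = FV·(1+i)^(−n) = 18,100 × 0.845478 = 15,303.1512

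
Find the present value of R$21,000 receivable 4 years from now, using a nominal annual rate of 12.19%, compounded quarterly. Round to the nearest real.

Periodic rate i = 0.1219/4 = 0.030475; n = 4 × 4 = 16 periods.
PV = 21,000 / (1 + 0.030475)^16 = 21,000 / 1.616588 = 12,990.3226

R$12,990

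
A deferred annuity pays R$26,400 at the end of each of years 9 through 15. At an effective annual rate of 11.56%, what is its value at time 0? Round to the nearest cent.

R$50,926.37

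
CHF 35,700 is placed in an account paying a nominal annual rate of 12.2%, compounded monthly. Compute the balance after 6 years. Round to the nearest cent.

CHF 73,954.85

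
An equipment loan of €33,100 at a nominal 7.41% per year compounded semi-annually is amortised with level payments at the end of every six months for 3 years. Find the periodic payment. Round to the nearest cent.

€6,253.71

With 2 periods per year: i = 0.03705, n = 6.
PMT = 33100 / ( [1 − (1+0.03705)^(−6)] / 0.03705 ) = 33100 / 5.292858 = 6,253.7106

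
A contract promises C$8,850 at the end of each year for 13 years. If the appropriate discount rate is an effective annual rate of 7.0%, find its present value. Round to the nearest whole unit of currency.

C$73,965

PV = 8850 × [1 − (1+0.07)^(−13)] / 0.07 = 8850 × 8.357651 = 73,965.2091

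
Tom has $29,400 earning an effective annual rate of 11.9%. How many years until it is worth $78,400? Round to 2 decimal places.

8.72 years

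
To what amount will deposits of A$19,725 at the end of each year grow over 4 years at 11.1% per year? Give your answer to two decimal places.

FV = 19725 × [(1+0.111)^4 − 1] / 0.111 = 19725 × 4.716652 = 93,035.9534

A$93,035.95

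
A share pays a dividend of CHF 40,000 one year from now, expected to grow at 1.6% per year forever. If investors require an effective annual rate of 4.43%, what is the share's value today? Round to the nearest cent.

CHF 1,413,427.56

PV = PMT / (i − g) = 40000 / (0.0443 − 0.016) = 40000 / 0.028300 = 1,413,427.5618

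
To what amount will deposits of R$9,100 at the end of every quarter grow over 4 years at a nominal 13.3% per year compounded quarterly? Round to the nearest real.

R$188,203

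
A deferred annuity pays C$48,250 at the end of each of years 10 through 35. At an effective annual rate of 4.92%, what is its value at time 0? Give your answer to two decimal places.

C$453,917.13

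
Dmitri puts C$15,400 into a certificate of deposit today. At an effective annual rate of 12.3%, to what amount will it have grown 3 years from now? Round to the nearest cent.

C$21,810.22

FV = 15,400 × (1 + 0.123)^3 = 21,810.2172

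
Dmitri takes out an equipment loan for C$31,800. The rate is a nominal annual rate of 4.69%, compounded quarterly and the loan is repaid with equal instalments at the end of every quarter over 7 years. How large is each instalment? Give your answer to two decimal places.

Periodic rate i = 0.0469/4 = 0.011725; n = 7 × 4 = 28 periods.
PMT = 31800 / ( [1 − (1+0.011725)^(−28)] / 0.011725 ) = 31800 / 23.750656 = 1,338.9104

C$1,338.91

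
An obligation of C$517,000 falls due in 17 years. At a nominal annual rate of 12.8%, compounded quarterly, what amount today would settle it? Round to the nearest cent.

C$60,711.52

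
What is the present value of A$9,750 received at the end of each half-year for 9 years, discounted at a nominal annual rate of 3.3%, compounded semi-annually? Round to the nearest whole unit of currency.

A$150,772

Periodic rate i = 0.033/2 = 0.0165; n = 9 × 2 = 18 periods.
Annuity factor a(18|0.0165) = 15.463815; PV = 9750 × 15.463815 = 150,772.1933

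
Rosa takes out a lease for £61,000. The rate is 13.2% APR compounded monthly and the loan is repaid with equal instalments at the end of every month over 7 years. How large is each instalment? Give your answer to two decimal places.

£1,116.35

i = 0.132/12 = 0.011 per month; n = 7·12 = 84.
Annuity-PV factor = 54.642207; PMT = 61000 / 54.642207 = 1,116.3532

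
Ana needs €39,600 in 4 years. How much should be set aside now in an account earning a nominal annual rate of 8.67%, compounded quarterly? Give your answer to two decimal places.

i = 0.0867/4 = 0.021675 per quarter; n = 4·4 = 16.
PV = FV·(1+i)^(−n) = 39,600 × 0.709571 = 28,099.0037

€28,099.00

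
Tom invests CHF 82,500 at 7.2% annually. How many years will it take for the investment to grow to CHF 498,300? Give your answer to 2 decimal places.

25.87 years

(1+i)^n = 498300/82500 = 6.04000, so n = ln 6.04000 / ln 1.072 = 25.8666 years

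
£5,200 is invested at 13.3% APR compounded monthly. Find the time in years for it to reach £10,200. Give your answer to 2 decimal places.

5.09 years

Periodic rate i = 0.133/12 = 0.0110833.
n = ln(10200/5200) / ln(1+0.0110833) = ln(1.96154) / 0.011022 = 61.1238 months
= 61.1238/12 years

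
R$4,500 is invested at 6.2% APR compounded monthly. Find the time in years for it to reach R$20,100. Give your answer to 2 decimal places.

24.20 years

Periodic rate i = 0.062/12 = 0.00516667.
(1+i)^n = 20100/4500 = 4.46667, so n = ln 4.46667 / ln 1.00517 = 290.4204 months
= 290.4204/12 years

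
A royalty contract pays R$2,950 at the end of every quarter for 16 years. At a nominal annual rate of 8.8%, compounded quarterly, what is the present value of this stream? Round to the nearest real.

R$100,783

With 4 periods per year: i = 0.022, n = 64.
PV = 2950 × [1 − (1+0.022)^(−64)] / 0.022 = 2950 × 34.163868 = 100,783.4116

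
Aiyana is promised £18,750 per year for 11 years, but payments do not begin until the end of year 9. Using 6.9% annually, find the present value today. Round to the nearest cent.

PV at t=8 (ordinary 11-year annuity): 18750 × a(11|0.069) = 18750 × 7.536168 = 141,303.1449
PV₀ = 141,303.1449 / (1+0.069)^8 = 141,303.1449 / 1.705382 = 82,857.1872

£82,857.19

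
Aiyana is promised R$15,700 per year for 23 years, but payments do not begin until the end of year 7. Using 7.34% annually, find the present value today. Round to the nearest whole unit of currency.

Value one period before first payment (t=6): 15700 × [1 − (1+0.0734)^(−23)] / 0.0734 = 15700 × 10.952280 = 171,950.8008
Discount back 6 years: 171,950.8008 × (1+0.0734)^(−6) = 171,950.8008 × 0.653778 = 112,417.6900

R$112,418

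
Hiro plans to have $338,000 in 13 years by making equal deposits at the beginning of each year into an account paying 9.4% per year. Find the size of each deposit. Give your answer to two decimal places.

PMT = 338000 / ( [(1+0.094)^13 − 1] / 0.094 × (1+i) ) = 338000 / 25.782639 = 13,109.5968

$13,109.60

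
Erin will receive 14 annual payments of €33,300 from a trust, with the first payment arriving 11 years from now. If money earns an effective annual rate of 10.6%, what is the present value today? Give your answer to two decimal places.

PV at t=10 (ordinary 14-year annuity): 33300 × a(14|0.106) = 33300 × 7.131872 = 237,491.3360
Discount back 10 years: 237,491.3360 × (1+0.106)^(−10) = 237,491.3360 × 0.365131 = 86,715.4537

€86,715.45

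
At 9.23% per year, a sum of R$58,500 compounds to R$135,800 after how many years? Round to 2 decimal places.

9.54 years

(1+i)^n = 135800/58500 = 2.32137, so n = ln 2.32137 / ln 1.0923 = 9.5390 years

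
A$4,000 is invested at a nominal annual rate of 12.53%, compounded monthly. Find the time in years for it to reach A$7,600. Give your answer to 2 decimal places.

Periodic rate i = 0.1253/12 = 0.0104417.
n = ln(7600/4000) / ln(1+0.0104417) = ln(1.90000) / 0.010388 = 61.7908 months
= 61.7908/12 years

5.15 years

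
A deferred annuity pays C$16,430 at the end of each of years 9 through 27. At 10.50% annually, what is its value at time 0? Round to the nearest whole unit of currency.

C$59,836

PV at t=8 (ordinary 19-year annuity): 16430 × a(19|0.105) = 16430 × 8.095154 = 133,003.3860
PV₀ = 133,003.3860 / (1+0.105)^8 = 133,003.3860 / 2.222789 = 59,836.2645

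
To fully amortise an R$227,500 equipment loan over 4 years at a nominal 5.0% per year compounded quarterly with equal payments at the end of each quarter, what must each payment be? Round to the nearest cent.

With 4 periods per year: i = 0.0125, n = 16.
PMT = 227500 / ( [1 − (1+0.0125)^(−16)] / 0.0125 ) = 227500 / 14.420292 = 15,776.3793

R$15,776.38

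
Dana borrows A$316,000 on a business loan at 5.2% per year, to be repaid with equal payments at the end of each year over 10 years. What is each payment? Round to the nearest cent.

Annuity-PV factor = 7.647284; PMT = 316000 / 7.647284 = 41,321.8614

A$41,321.86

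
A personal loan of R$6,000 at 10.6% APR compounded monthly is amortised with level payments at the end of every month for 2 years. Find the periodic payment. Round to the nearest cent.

R$278.53

Periodic rate i = 0.106/12 = 0.00883333; n = 2 × 12 = 24 periods.
PMT = 6000 / ( [1 − (1+0.00883333)^(−24)] / 0.00883333 ) = 6000 / 21.541350 = 278.5341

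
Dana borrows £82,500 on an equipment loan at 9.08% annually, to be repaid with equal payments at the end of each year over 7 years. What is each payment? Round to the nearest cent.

PMT = 82500 / ( [1 − (1+0.0908)^(−7)] / 0.0908 ) = 82500 / 5.019471 = 16,435.9947

£16,435.99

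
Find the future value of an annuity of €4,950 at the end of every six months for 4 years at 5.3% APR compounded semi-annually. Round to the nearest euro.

Periodic rate i = 0.053/2 = 0.0265; n = 4 × 2 = 8 periods.
FV = PMT · [(1+i)^n − 1] / i = 4950 · 8.782657 = 43,474.1505

€43,474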